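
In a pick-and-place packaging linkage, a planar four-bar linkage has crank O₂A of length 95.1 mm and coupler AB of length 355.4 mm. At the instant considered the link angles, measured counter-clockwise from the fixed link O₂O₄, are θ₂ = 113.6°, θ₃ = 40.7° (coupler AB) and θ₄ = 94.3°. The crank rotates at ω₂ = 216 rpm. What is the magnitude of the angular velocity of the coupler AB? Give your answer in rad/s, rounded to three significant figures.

ω₂ = 22.62 rad/s (from 216 rpm).
Differentiating the loop-closure r₂e^{iθ₂}+r₃e^{iθ₃}=r₁+r₄e^{iθ₄} gives r₂ω₂e^{iθ₂}+r₃ω₃e^{iθ₃}=r₄ω₄e^{iθ₄}.
Eliminating the other unknown: ω₃ = r₂ω₂ sin(θ₄−θ₂) / [r₃ sin(θ₃−θ₄)].
Numerator sine = -0.33051; denominator sine = -0.80489.
Result = 0.0951·22.62·(-0.33051) / (0.3554·(-0.80489)) = +2.4854 rad/s; magnitude 2.4854 rad/s.

2.49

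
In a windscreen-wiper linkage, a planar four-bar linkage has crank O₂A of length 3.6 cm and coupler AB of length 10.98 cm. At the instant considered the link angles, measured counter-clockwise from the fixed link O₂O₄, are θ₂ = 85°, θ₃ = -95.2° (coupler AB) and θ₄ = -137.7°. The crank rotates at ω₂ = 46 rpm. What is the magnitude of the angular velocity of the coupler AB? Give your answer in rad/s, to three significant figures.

1.59

ω₂ = 4.817 rad/s (from 46 rpm).
Differentiating the loop-closure r₂e^{iθ₂}+r₃e^{iθ₃}=r₁+r₄e^{iθ₄} gives r₂ω₂e^{iθ₂}+r₃ω₃e^{iθ₃}=r₄ω₄e^{iθ₄}.
Eliminating the other unknown: ω₃ = r₂ω₂ sin(θ₄−θ₂) / [r₃ sin(θ₃−θ₄)].
Numerator sine = +0.67816; denominator sine = +0.67559.
Result = 0.036·4.817·(+0.67816) / (0.1098·(+0.67559)) = +1.5854 rad/s; magnitude 1.5854 rad/s.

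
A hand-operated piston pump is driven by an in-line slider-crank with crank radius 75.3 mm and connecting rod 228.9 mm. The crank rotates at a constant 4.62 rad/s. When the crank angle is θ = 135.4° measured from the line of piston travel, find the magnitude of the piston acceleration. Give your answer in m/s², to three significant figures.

ω = 4.62 rad/s
x(θ) = r cosθ + √(L² − r² sin²θ); with ω constant, a = ω²·d²x/dθ².
d²x/dθ² = −r cosθ − r²(cos2θ)/√u − r⁴ sin²2θ/(4u^{3/2}),  u = L² − r² sin²θ = 0.0495997 m².
Substituting r = 0.0753 m, L = 0.2289 m, θ = 135.4°: d²x/dθ² = +0.052533 m.
a = ω²·d²x/dθ² = (4.62)²·(+0.052533) = +1.1213 m/s²;  |a| = 1.1213 m/s².

1.12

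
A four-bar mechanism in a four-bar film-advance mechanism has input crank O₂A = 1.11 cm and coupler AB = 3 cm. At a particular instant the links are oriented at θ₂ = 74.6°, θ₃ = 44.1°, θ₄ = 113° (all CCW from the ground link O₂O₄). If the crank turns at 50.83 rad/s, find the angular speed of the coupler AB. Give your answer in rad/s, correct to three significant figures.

12.5

ω₂ = 50.83 rad/s
Differentiating the loop-closure r₂e^{iθ₂}+r₃e^{iθ₃}=r₁+r₄e^{iθ₄} gives r₂ω₂e^{iθ₂}+r₃ω₃e^{iθ₃}=r₄ω₄e^{iθ₄}.
Eliminating the other unknown: ω₃ = r₂ω₂ sin(θ₄−θ₂) / [r₃ sin(θ₃−θ₄)].
Numerator sine = +0.62115; denominator sine = -0.93295.
Result = 0.0111·50.83·(+0.62115) / (0.03·(-0.93295)) = -12.522 rad/s; magnitude 12.522 rad/s.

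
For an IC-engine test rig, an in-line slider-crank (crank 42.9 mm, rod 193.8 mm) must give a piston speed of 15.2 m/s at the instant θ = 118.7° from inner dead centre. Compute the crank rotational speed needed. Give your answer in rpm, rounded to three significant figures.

4330

For an in-line slider-crank, |v_piston| = rω|sinθ|·[1 + r cosθ/√(L² − r² sin²θ)].
With r = 0.0429 m, L = 0.1938 m, θ = 118.7°: the bracketed kinematic factor |dx/dθ| = 0.033552 m.
ω = v/|dx/dθ| = 15.2/0.033552 = 453.03 rad/s.
N = 60ω/(2π) = 4326.1 rpm.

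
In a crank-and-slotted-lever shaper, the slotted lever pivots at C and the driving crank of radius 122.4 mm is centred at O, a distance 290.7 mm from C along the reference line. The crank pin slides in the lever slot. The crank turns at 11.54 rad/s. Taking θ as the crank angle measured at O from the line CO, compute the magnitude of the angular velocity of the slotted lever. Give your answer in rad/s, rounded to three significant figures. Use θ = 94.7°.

ω = 11.54 rad/s
Crank pin A relative to C: A = (d + r cosθ, r sinθ); lever angle φ = atan2(r sinθ, d + r cosθ).
Differentiating tanφ: φ̇ = rω(d cosθ + r)/(d² + r² + 2dr cosθ).
d² + r² + 2dr cosθ = |CA|² = 0.0936572 m²;  d cosθ + r = +0.09858 m.
|ω_lever| = |0.1224·11.54·+0.09858| / 0.0936572 = 1.4867 rad/s.

1.49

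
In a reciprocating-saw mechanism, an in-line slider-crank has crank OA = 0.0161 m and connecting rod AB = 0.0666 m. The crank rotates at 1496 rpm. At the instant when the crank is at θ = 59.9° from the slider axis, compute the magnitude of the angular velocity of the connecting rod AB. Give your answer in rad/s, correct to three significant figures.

19.4

ω = 156.7 rad/s (converted from 1496 rpm).
The rod makes angle φ with the slider axis where L sinφ = r sinθ; differentiating, L cosφ·φ̇ = r ω cosθ.
L cosφ = √(L² − r² sin²θ) = 0.065127 m.
|ω_rod| = r ω |cosθ| / √(L² − r² sin²θ) = 0.0161·156.7·0.50151/0.065127 = 19.422 rad/s.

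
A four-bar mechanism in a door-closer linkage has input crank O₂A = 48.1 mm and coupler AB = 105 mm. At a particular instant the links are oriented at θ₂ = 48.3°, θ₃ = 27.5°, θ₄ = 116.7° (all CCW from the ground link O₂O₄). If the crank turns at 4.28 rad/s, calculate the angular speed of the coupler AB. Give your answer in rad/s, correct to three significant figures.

1.82

ω₂ = 4.28 rad/s
Differentiating the loop-closure r₂e^{iθ₂}+r₃e^{iθ₃}=r₁+r₄e^{iθ₄} gives r₂ω₂e^{iθ₂}+r₃ω₃e^{iθ₃}=r₄ω₄e^{iθ₄}.
Eliminating the other unknown: ω₃ = r₂ω₂ sin(θ₄−θ₂) / [r₃ sin(θ₃−θ₄)].
Numerator sine = +0.92978; denominator sine = -0.99990.
Result = 0.0481·4.28·(+0.92978) / (0.105·(-0.99990)) = -1.8231 rad/s; magnitude 1.8231 rad/s.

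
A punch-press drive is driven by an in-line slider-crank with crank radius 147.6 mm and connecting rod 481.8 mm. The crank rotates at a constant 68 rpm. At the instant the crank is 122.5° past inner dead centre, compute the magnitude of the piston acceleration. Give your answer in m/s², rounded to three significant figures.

4.98

ω = 2π·68/60 = 7.121 rad/s
x(θ) = r cosθ + √(L² − r² sin²θ); with ω constant, a = ω²·d²x/dθ².
d²x/dθ² = −r cosθ − r²(cos2θ)/√u − r⁴ sin²2θ/(4u^{3/2}),  u = L² − r² sin²θ = 0.216635 m².
Substituting r = 0.1476 m, L = 0.4818 m, θ = 122.5°: d²x/dθ² = +0.09812 m.
a = ω²·d²x/dθ² = (7.121)²·(+0.09812) = +4.9755 m/s²;  |a| = 4.9755 m/s².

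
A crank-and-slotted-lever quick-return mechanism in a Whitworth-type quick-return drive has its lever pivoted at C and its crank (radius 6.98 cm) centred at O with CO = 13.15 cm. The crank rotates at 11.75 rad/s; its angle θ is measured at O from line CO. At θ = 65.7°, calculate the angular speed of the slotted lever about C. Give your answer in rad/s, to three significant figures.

3.42

ω = 11.75 rad/s
Crank pin A relative to C: A = (d + r cosθ, r sinθ); lever angle φ = atan2(r sinθ, d + r cosθ).
Differentiating tanφ: φ̇ = rω(d cosθ + r)/(d² + r² + 2dr cosθ).
d² + r² + 2dr cosθ = |CA|² = 0.0297186 m²;  d cosθ + r = +0.12391 m.
|ω_lever| = |0.0698·11.75·+0.12391| / 0.0297186 = 3.4197 rad/s.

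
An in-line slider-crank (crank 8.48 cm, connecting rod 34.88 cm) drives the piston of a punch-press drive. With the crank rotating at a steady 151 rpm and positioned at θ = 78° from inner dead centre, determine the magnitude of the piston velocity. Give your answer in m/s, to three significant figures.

ω = 2π·151/60 = 15.81 rad/s
For an in-line slider-crank, x = r cosθ + √(L² − r² sin²θ), so v = −rω sinθ·[1 + r cosθ/√(L² − r² sin²θ)].
With r = 0.0848 m, L = 0.3488 m, θ = 78°: √(L² − r² sin²θ) = 0.33879 m.
v = −0.0848·15.81·0.97815·[1 + 0.0848·0.20791/0.33879] = -1.3799 m/s.
|v| = 1.3799 m/s.

1.38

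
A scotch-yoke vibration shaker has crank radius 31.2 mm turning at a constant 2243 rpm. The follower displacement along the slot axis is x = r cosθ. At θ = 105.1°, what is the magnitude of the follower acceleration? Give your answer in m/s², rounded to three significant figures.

448

ω = 234.9 rad/s (from 2243 rpm).
x = r cosθ ⇒ ẍ = −rω² cosθ (ω constant).
|a| = rω²|cosθ| = 0.0312·(234.9)²·|cos 105.1°| = 448.42 m/s².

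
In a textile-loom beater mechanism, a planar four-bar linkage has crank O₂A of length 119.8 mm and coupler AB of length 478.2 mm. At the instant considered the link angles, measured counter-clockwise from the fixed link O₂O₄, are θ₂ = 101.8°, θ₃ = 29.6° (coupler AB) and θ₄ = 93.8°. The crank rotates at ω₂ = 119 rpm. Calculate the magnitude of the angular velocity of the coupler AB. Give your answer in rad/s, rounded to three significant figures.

0.483

ω₂ = 12.46 rad/s (from 119 rpm).
Differentiating the loop-closure r₂e^{iθ₂}+r₃e^{iθ₃}=r₁+r₄e^{iθ₄} gives r₂ω₂e^{iθ₂}+r₃ω₃e^{iθ₃}=r₄ω₄e^{iθ₄}.
Eliminating the other unknown: ω₃ = r₂ω₂ sin(θ₄−θ₂) / [r₃ sin(θ₃−θ₄)].
Numerator sine = -0.13917; denominator sine = -0.90032.
Result = 0.1198·12.46·(-0.13917) / (0.4782·(-0.90032)) = +0.48259 rad/s; magnitude 0.48259 rad/s.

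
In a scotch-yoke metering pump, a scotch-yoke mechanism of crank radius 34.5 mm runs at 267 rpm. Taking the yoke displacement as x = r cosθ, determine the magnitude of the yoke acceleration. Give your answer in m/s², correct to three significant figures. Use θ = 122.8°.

ω = 27.96 rad/s (from 267 rpm).
x = r cosθ ⇒ ẍ = −rω² cosθ (ω constant).
|a| = rω²|cosθ| = 0.0345·(27.96)²·|cos 122.8°| = 14.61 m/s².

14.6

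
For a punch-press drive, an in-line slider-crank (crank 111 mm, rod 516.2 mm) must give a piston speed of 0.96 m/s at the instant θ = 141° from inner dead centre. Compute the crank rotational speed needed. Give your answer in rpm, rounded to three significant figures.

For an in-line slider-crank, |v_piston| = rω|sinθ|·[1 + r cosθ/√(L² − r² sin²θ)].
With r = 0.111 m, L = 0.5162 m, θ = 141°: the bracketed kinematic factor |dx/dθ| = 0.058073 m.
ω = v/|dx/dθ| = 0.96/0.058073 = 16.531 rad/s.
N = 60ω/(2π) = 157.86 rpm.

158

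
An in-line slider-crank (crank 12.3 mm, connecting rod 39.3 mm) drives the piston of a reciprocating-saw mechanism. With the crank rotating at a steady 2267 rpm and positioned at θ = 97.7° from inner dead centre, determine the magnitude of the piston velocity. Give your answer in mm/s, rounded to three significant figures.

2770

ω = 2π·2267/60 = 237.4 rad/s
For an in-line slider-crank, x = r cosθ + √(L² − r² sin²θ), so v = −rω sinθ·[1 + r cosθ/√(L² − r² sin²θ)].
With r = 0.0123 m, L = 0.0393 m, θ = 97.7°: √(L² − r² sin²θ) = 0.037362 m.
v = −0.0123·237.4·0.99098·[1 + 0.0123·-0.13399/0.037362] = -2.766 m/s.
|v| = 2.766 m/s = 2766 mm/s.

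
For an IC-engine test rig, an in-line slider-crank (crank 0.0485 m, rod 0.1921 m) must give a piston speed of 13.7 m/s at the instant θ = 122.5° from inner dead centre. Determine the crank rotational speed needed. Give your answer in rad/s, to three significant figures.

For an in-line slider-crank, |v_piston| = rω|sinθ|·[1 + r cosθ/√(L² − r² sin²θ)].
With r = 0.0485 m, L = 0.1921 m, θ = 122.5°: the bracketed kinematic factor |dx/dθ| = 0.035225 m.
ω = v/|dx/dθ| = 13.7/0.035225 = 388.92 rad/s.

389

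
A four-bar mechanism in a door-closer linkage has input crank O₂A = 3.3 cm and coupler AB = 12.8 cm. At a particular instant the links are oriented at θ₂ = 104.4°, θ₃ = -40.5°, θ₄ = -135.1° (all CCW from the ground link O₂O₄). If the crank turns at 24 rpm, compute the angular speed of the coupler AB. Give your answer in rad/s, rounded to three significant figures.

0.560

ω₂ = 2.513 rad/s (from 24 rpm).
Differentiating the loop-closure r₂e^{iθ₂}+r₃e^{iθ₃}=r₁+r₄e^{iθ₄} gives r₂ω₂e^{iθ₂}+r₃ω₃e^{iθ₃}=r₄ω₄e^{iθ₄}.
Eliminating the other unknown: ω₃ = r₂ω₂ sin(θ₄−θ₂) / [r₃ sin(θ₃−θ₄)].
Numerator sine = +0.86163; denominator sine = +0.99678.
Result = 0.033·2.513·(+0.86163) / (0.128·(+0.99678)) = +0.5601 rad/s; magnitude 0.5601 rad/s.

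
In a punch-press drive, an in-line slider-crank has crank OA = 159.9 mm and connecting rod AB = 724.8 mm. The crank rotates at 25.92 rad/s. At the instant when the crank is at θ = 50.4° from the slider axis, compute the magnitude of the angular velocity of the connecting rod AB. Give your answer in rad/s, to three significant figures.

ω = 25.92 rad/s
The rod makes angle φ with the slider axis where L sinφ = r sinθ; differentiating, L cosφ·φ̇ = r ω cosθ.
L cosφ = √(L² − r² sin²θ) = 0.71425 m.
|ω_rod| = r ω |cosθ| / √(L² − r² sin²θ) = 0.1599·25.92·0.63742/0.71425 = 3.6988 rad/s.

3.70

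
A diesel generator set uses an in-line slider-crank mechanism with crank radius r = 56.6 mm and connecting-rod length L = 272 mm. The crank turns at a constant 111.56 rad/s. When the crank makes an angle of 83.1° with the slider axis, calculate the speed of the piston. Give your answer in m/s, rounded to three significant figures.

6.43

ω = 111.6 rad/s
For an in-line slider-crank, x = r cosθ + √(L² − r² sin²θ), so v = −rω sinθ·[1 + r cosθ/√(L² − r² sin²θ)].
With r = 0.0566 m, L = 0.272 m, θ = 83.1°: √(L² − r² sin²θ) = 0.26613 m.
v = −0.0566·111.6·0.99276·[1 + 0.0566·0.12014/0.26613] = -6.4287 m/s.
|v| = 6.4287 m/s.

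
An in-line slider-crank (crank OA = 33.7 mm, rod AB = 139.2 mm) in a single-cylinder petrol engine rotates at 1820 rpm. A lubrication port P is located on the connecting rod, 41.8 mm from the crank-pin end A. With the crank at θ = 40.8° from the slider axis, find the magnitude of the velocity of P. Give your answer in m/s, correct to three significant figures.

ω = 190.6 rad/s.  Crank-pin speed |V_A| = rω = 6.4229 m/s, perpendicular to OA.
Rod angle: sinφ = −(r/L) sinθ ⇒ φ = -9.102°; ω_rod = −rω cosθ/√(L²−r²sin²θ) = -35.374 rad/s.
V_P = V_A + ω_rod × AP, with AP = 0.0418 m along the rod.
Components: V_Px = −rω sinθ − a·ω_rod·sinφ = -4.4308 m/s;  V_Py = rω cosθ + a·ω_rod·cosφ = +3.4021 m/s.
|V_P| = √(V_Px² + V_Py²) = 5.5862 m/s.

5.59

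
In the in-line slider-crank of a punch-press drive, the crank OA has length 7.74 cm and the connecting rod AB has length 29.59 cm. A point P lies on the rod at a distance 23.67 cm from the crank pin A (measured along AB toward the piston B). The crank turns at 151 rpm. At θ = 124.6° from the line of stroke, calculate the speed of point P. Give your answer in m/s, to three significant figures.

0.896

ω = 15.81 rad/s.  Crank-pin speed |V_A| = rω = 1.2239 m/s, perpendicular to OA.
Rod angle: sinφ = −(r/L) sinθ ⇒ φ = -12.434°; ω_rod = −rω cosθ/√(L²−r²sin²θ) = +2.4051 rad/s.
V_P = V_A + ω_rod × AP, with AP = 0.2367 m along the rod.
Components: V_Px = −rω sinθ − a·ω_rod·sinφ = -0.88486 m/s;  V_Py = rω cosθ + a·ω_rod·cosφ = -0.13904 m/s.
|V_P| = √(V_Px² + V_Py²) = 0.89572 m/s.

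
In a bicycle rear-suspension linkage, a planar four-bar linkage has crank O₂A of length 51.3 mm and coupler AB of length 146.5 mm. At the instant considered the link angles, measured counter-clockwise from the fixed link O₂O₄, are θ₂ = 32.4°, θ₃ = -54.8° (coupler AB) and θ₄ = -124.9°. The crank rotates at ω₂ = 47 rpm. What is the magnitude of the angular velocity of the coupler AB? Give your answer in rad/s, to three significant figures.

0.707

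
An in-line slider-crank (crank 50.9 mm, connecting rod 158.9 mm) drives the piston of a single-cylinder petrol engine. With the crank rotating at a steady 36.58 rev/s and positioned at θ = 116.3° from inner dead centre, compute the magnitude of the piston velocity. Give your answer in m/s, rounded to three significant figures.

8.93

ω = 2π·36.6 = 229.8 rad/s
For an in-line slider-crank, x = r cosθ + √(L² − r² sin²θ), so v = −rω sinθ·[1 + r cosθ/√(L² − r² sin²θ)].
With r = 0.0509 m, L = 0.1589 m, θ = 116.3°: √(L² − r² sin²θ) = 0.15221 m.
v = −0.0509·229.8·0.89649·[1 + 0.0509·-0.44307/0.15221] = -8.9339 m/s.
|v| = 8.9339 m/s.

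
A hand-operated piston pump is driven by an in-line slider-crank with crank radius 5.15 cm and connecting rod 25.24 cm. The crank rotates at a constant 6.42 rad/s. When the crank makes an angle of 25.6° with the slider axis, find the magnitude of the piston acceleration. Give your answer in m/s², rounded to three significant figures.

2.19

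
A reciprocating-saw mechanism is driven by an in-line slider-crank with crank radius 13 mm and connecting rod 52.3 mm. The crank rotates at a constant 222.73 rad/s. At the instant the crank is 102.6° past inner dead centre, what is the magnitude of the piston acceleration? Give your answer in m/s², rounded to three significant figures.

290

ω = 222.7 rad/s
x(θ) = r cosθ + √(L² − r² sin²θ); with ω constant, a = ω²·d²x/dθ².
d²x/dθ² = −r cosθ − r²(cos2θ)/√u − r⁴ sin²2θ/(4u^{3/2}),  u = L² − r² sin²θ = 0.00257433 m².
Substituting r = 0.013 m, L = 0.0523 m, θ = 102.6°: d²x/dθ² = +0.0058398 m.
a = ω²·d²x/dθ² = (222.7)²·(+0.0058398) = +289.7 m/s²;  |a| = 289.7 m/s².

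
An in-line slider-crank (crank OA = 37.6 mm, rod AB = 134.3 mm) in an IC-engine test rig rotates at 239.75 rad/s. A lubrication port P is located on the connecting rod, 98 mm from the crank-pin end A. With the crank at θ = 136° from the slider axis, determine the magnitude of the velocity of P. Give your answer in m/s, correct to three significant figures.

ω = 239.8 rad/s.  Crank-pin speed |V_A| = rω = 9.0146 m/s, perpendicular to OA.
Rod angle: sinφ = −(r/L) sinθ ⇒ φ = -11.215°; ω_rod = −rω cosθ/√(L²−r²sin²θ) = +49.224 rad/s.
V_P = V_A + ω_rod × AP, with AP = 0.098 m along the rod.
Components: V_Px = −rω sinθ − a·ω_rod·sinφ = -5.3239 m/s;  V_Py = rω cosθ + a·ω_rod·cosφ = -1.7527 m/s.
|V_P| = √(V_Px² + V_Py²) = 5.605 m/s.

5.60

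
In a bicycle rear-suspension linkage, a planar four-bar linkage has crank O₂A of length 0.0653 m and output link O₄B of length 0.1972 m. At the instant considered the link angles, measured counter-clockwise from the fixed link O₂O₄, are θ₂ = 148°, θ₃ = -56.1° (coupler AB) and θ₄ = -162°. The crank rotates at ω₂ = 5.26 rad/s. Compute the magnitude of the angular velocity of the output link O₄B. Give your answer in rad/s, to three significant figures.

0.740

ω₂ = 5.26 rad/s
Differentiating the loop-closure r₂e^{iθ₂}+r₃e^{iθ₃}=r₁+r₄e^{iθ₄} gives r₂ω₂e^{iθ₂}+r₃ω₃e^{iθ₃}=r₄ω₄e^{iθ₄}.
Eliminating the other unknown: ω₄ = r₂ω₂ sin(θ₂−θ₃) / [r₄ sin(θ₄−θ₃)].
Numerator sine = -0.40833; denominator sine = -0.96174.
Result = 0.0653·5.26·(-0.40833) / (0.1972·(-0.96174)) = +0.73951 rad/s; magnitude 0.73951 rad/s.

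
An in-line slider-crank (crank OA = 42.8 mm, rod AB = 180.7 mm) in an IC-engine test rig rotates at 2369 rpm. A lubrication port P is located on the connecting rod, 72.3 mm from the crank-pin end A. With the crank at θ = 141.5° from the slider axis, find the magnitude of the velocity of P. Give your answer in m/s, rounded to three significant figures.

ω = 248.1 rad/s.  Crank-pin speed |V_A| = rω = 10.618 m/s, perpendicular to OA.
Rod angle: sinφ = −(r/L) sinθ ⇒ φ = -8.479°; ω_rod = −rω cosθ/√(L²−r²sin²θ) = +46.494 rad/s.
V_P = V_A + ω_rod × AP, with AP = 0.0723 m along the rod.
Components: V_Px = −rω sinθ − a·ω_rod·sinφ = -6.1141 m/s;  V_Py = rω cosθ + a·ω_rod·cosφ = -4.9849 m/s.
|V_P| = √(V_Px² + V_Py²) = 7.8887 m/s.

7.89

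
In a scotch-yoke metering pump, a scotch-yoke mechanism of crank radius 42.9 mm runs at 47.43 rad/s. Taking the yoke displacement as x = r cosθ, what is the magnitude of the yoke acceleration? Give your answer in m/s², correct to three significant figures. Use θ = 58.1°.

51.0

ω = 47.43 rad/s
x = r cosθ ⇒ ẍ = −rω² cosθ (ω constant).
|a| = rω²|cosθ| = 0.0429·(47.43)²·|cos 58.1°| = 50.999 m/s².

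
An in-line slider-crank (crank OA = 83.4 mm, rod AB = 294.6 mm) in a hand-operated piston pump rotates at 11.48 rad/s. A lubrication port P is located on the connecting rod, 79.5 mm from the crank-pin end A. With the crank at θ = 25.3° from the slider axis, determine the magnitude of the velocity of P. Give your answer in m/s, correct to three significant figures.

ω = 11.48 rad/s.  Crank-pin speed |V_A| = rω = 0.95743 m/s, perpendicular to OA.
Rod angle: sinφ = −(r/L) sinθ ⇒ φ = -6.949°; ω_rod = −rω cosθ/√(L²−r²sin²θ) = -2.96 rad/s.
V_P = V_A + ω_rod × AP, with AP = 0.0795 m along the rod.
Components: V_Px = −rω sinθ − a·ω_rod·sinφ = -0.43764 m/s;  V_Py = rω cosθ + a·ω_rod·cosφ = +0.63201 m/s.
|V_P| = √(V_Px² + V_Py²) = 0.76874 m/s.

0.769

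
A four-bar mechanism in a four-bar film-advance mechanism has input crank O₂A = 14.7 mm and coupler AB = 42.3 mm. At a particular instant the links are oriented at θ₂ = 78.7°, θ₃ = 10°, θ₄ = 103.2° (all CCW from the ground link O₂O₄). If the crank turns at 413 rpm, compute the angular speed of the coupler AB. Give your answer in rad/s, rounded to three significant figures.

6.24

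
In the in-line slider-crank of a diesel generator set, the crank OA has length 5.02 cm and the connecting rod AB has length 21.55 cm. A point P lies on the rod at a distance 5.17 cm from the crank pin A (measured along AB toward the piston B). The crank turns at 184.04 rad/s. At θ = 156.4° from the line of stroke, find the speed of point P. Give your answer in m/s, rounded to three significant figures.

7.33

ω = 184 rad/s.  Crank-pin speed |V_A| = rω = 9.2388 m/s, perpendicular to OA.
Rod angle: sinφ = −(r/L) sinθ ⇒ φ = -5.351°; ω_rod = −rω cosθ/√(L²−r²sin²θ) = +39.458 rad/s.
V_P = V_A + ω_rod × AP, with AP = 0.0517 m along the rod.
Components: V_Px = −rω sinθ − a·ω_rod·sinφ = -3.5085 m/s;  V_Py = rω cosθ + a·ω_rod·cosφ = -6.435 m/s.
|V_P| = √(V_Px² + V_Py²) = 7.3293 m/s.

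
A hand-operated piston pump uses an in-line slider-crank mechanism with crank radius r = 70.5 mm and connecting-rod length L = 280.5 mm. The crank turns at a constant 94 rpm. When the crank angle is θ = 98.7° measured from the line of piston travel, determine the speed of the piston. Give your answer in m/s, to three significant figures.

0.659

ω = 2π·94/60 = 9.844 rad/s
For an in-line slider-crank, x = r cosθ + √(L² − r² sin²θ), so v = −rω sinθ·[1 + r cosθ/√(L² − r² sin²θ)].
With r = 0.0705 m, L = 0.2805 m, θ = 98.7°: √(L² − r² sin²θ) = 0.27171 m.
v = −0.0705·9.844·0.98849·[1 + 0.0705·-0.15126/0.27171] = -0.65907 m/s.
|v| = 0.65907 m/s.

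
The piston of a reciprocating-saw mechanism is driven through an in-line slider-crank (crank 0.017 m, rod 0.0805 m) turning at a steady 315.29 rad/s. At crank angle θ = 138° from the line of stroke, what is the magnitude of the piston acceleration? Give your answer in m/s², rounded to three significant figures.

ω = 315.3 rad/s
x(θ) = r cosθ + √(L² − r² sin²θ); with ω constant, a = ω²·d²x/dθ².
d²x/dθ² = −r cosθ − r²(cos2θ)/√u − r⁴ sin²2θ/(4u^{3/2}),  u = L² − r² sin²θ = 0.00635085 m².
Substituting r = 0.017 m, L = 0.0805 m, θ = 138°: d²x/dθ² = +0.012214 m.
a = ω²·d²x/dθ² = (315.3)²·(+0.012214) = +1214.1 m/s²;  |a| = 1214.1 m/s².

1210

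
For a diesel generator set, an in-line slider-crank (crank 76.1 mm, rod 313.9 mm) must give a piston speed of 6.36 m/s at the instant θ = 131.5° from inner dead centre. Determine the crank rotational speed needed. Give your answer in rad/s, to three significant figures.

For an in-line slider-crank, |v_piston| = rω|sinθ|·[1 + r cosθ/√(L² − r² sin²θ)].
With r = 0.0761 m, L = 0.3139 m, θ = 131.5°: the bracketed kinematic factor |dx/dθ| = 0.047685 m.
ω = v/|dx/dθ| = 6.36/0.047685 = 133.38 rad/s.

133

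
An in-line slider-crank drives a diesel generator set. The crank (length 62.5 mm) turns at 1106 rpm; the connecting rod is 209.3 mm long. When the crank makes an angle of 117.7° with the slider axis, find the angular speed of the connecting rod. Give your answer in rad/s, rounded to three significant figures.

16.7

ω = 115.8 rad/s (converted from 1106 rpm).
The rod makes angle φ with the slider axis where L sinφ = r sinθ; differentiating, L cosφ·φ̇ = r ω cosθ.
L cosφ = √(L² − r² sin²θ) = 0.20185 m.
|ω_rod| = r ω |cosθ| / √(L² − r² sin²θ) = 0.0625·115.8·0.46484/0.20185 = 16.67 rad/s.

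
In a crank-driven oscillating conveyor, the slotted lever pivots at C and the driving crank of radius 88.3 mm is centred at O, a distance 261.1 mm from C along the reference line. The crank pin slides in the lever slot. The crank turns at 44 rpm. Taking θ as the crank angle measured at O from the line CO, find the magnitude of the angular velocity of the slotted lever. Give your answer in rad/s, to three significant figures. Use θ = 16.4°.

1.15

ω = 4.608 rad/s (from 44 rpm).
Crank pin A relative to C: A = (d + r cosθ, r sinθ); lever angle φ = atan2(r sinθ, d + r cosθ).
Differentiating tanφ: φ̇ = rω(d cosθ + r)/(d² + r² + 2dr cosθ).
d² + r² + 2dr cosθ = |CA|² = 0.120204 m²;  d cosθ + r = +0.33878 m.
|ω_lever| = |0.0883·4.608·+0.33878| / 0.120204 = 1.1467 rad/s.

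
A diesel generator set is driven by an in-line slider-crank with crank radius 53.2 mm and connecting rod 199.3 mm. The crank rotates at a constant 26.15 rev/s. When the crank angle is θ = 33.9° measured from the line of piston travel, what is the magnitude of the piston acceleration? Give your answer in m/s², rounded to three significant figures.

1340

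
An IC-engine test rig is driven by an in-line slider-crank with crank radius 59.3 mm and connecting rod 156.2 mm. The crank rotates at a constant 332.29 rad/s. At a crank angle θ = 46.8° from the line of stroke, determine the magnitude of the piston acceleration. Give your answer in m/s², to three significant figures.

ω = 332.3 rad/s
x(θ) = r cosθ + √(L² − r² sin²θ); with ω constant, a = ω²·d²x/dθ².
d²x/dθ² = −r cosθ − r²(cos2θ)/√u − r⁴ sin²2θ/(4u^{3/2}),  u = L² − r² sin²θ = 0.0225298 m².
Substituting r = 0.0593 m, L = 0.1562 m, θ = 46.8°: d²x/dθ² = -0.040033 m.
a = ω²·d²x/dθ² = (332.3)²·(-0.040033) = -4420.3 m/s²;  |a| = 4420.3 m/s².

4420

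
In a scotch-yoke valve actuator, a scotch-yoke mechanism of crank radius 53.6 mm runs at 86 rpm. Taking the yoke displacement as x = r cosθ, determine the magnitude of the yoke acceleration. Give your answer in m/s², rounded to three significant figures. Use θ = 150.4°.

3.78

ω = 9.006 rad/s (from 86 rpm).
x = r cosθ ⇒ ẍ = −rω² cosθ (ω constant).
|a| = rω²|cosθ| = 0.0536·(9.006)²·|cos 150.4°| = 3.7799 m/s².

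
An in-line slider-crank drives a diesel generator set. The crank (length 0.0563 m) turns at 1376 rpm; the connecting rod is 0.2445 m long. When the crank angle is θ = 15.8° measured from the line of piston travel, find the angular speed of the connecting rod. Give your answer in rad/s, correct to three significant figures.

32.0

ω = 144.1 rad/s (converted from 1376 rpm).
The rod makes angle φ with the slider axis where L sinφ = r sinθ; differentiating, L cosφ·φ̇ = r ω cosθ.
L cosφ = √(L² − r² sin²θ) = 0.24402 m.
|ω_rod| = r ω |cosθ| / √(L² − r² sin²θ) = 0.0563·144.1·0.96222/0.24402 = 31.989 rad/s.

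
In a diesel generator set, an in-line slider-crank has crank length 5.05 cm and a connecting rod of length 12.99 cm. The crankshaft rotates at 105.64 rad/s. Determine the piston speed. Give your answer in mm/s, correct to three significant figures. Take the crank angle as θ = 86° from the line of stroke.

5480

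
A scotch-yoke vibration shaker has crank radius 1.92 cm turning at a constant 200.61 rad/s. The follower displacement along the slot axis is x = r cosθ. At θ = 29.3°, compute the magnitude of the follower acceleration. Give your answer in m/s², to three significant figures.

674

ω = 200.6 rad/s
x = r cosθ ⇒ ẍ = −rω² cosθ (ω constant).
|a| = rω²|cosθ| = 0.0192·(200.6)²·|cos 29.3°| = 673.84 m/s².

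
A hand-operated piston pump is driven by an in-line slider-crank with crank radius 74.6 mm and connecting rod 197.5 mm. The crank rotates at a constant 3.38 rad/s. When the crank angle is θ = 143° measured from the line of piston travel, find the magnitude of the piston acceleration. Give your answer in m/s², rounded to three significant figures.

0.578

ω = 3.38 rad/s
x(θ) = r cosθ + √(L² − r² sin²θ); with ω constant, a = ω²·d²x/dθ².
d²x/dθ² = −r cosθ − r²(cos2θ)/√u − r⁴ sin²2θ/(4u^{3/2}),  u = L² − r² sin²θ = 0.0369907 m².
Substituting r = 0.0746 m, L = 0.1975 m, θ = 143°: d²x/dθ² = +0.050597 m.
a = ω²·d²x/dθ² = (3.38)²·(+0.050597) = +0.57804 m/s²;  |a| = 0.57804 m/s².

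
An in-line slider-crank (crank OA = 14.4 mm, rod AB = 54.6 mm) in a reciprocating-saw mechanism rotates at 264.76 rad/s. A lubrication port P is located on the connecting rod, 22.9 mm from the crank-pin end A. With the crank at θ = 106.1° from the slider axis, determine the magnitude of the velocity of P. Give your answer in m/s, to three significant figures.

3.60

ω = 264.8 rad/s.  Crank-pin speed |V_A| = rω = 3.8125 m/s, perpendicular to OA.
Rod angle: sinφ = −(r/L) sinθ ⇒ φ = -14.678°; ω_rod = −rω cosθ/√(L²−r²sin²θ) = +20.017 rad/s.
V_P = V_A + ω_rod × AP, with AP = 0.0229 m along the rod.
Components: V_Px = −rω sinθ − a·ω_rod·sinφ = -3.5469 m/s;  V_Py = rω cosθ + a·ω_rod·cosφ = -0.61384 m/s.
|V_P| = √(V_Px² + V_Py²) = 3.5996 m/s.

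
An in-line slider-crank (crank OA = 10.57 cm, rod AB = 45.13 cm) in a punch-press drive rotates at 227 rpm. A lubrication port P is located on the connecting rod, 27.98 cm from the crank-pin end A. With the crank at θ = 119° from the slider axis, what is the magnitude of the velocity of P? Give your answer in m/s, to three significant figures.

2.09

ω = 23.77 rad/s.  Crank-pin speed |V_A| = rω = 2.5126 m/s, perpendicular to OA.
Rod angle: sinφ = −(r/L) sinθ ⇒ φ = -11.821°; ω_rod = −rω cosθ/√(L²−r²sin²θ) = +2.7577 rad/s.
V_P = V_A + ω_rod × AP, with AP = 0.2798 m along the rod.
Components: V_Px = −rω sinθ − a·ω_rod·sinφ = -2.0395 m/s;  V_Py = rω cosθ + a·ω_rod·cosφ = -0.46291 m/s.
|V_P| = √(V_Px² + V_Py²) = 2.0914 m/s.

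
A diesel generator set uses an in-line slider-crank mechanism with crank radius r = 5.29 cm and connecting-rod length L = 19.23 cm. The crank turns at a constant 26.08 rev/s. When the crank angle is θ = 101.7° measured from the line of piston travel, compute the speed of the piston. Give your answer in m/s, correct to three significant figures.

8.00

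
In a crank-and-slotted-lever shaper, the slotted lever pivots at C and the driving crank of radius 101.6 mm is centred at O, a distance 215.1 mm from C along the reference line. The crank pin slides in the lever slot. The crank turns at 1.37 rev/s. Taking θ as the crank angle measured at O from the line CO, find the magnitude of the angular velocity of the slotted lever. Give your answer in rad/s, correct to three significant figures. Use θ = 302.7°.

ω = 8.608 rad/s (from 1.37 rev/s).
Crank pin A relative to C: A = (d + r cosθ, r sinθ); lever angle φ = atan2(r sinθ, d + r cosθ).
Differentiating tanφ: φ̇ = rω(d cosθ + r)/(d² + r² + 2dr cosθ).
d² + r² + 2dr cosθ = |CA|² = 0.0802036 m²;  d cosθ + r = +0.21781 m.
|ω_lever| = |0.1016·8.608·+0.21781| / 0.0802036 = 2.375 rad/s.

2.38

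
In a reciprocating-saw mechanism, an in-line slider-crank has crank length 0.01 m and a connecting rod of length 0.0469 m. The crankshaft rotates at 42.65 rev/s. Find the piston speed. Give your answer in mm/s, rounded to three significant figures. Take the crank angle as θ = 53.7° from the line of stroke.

ω = 2π·42.6 = 268 rad/s
For an in-line slider-crank, x = r cosθ + √(L² − r² sin²θ), so v = −rω sinθ·[1 + r cosθ/√(L² − r² sin²θ)].
With r = 0.01 m, L = 0.0469 m, θ = 53.7°: √(L² − r² sin²θ) = 0.046202 m.
v = −0.01·268·0.80593·[1 + 0.01·0.59201/0.046202] = -2.4364 m/s.
|v| = 2.4364 m/s = 2436.4 mm/s.

2440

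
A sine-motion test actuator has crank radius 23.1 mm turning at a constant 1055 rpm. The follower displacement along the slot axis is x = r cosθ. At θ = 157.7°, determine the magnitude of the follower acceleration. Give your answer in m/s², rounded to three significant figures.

ω = 110.5 rad/s (from 1055 rpm).
x = r cosθ ⇒ ẍ = −rω² cosθ (ω constant).
|a| = rω²|cosθ| = 0.0231·(110.5)²·|cos 157.7°| = 260.86 m/s².

261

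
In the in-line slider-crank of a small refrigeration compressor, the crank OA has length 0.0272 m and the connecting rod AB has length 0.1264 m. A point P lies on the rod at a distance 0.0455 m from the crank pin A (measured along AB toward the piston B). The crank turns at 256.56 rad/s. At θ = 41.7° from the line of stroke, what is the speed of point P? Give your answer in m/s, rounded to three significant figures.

5.94

ω = 256.6 rad/s.  Crank-pin speed |V_A| = rω = 6.9784 m/s, perpendicular to OA.
Rod angle: sinφ = −(r/L) sinθ ⇒ φ = -8.230°; ω_rod = −rω cosθ/√(L²−r²sin²θ) = -41.65 rad/s.
V_P = V_A + ω_rod × AP, with AP = 0.0455 m along the rod.
Components: V_Px = −rω sinθ − a·ω_rod·sinφ = -4.9135 m/s;  V_Py = rω cosθ + a·ω_rod·cosφ = +3.3348 m/s.
|V_P| = √(V_Px² + V_Py²) = 5.9383 m/s.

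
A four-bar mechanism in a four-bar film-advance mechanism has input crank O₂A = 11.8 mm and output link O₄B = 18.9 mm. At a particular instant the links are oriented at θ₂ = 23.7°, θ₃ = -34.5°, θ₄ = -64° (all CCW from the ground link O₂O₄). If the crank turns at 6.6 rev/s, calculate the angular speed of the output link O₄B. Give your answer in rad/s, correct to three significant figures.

44.7

ω₂ = 41.47 rad/s (from 6.6 rev/s).
Differentiating the loop-closure r₂e^{iθ₂}+r₃e^{iθ₃}=r₁+r₄e^{iθ₄} gives r₂ω₂e^{iθ₂}+r₃ω₃e^{iθ₃}=r₄ω₄e^{iθ₄}.
Eliminating the other unknown: ω₄ = r₂ω₂ sin(θ₂−θ₃) / [r₄ sin(θ₄−θ₃)].
Numerator sine = +0.84989; denominator sine = -0.49242.
Result = 0.0118·41.47·(+0.84989) / (0.0189·(-0.49242)) = -44.686 rad/s; magnitude 44.686 rad/s.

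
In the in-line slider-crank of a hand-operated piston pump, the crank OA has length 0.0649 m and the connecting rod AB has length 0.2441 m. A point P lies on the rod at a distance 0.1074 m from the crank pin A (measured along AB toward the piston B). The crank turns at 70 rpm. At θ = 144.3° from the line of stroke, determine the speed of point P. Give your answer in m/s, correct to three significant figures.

0.331

ω = 7.33 rad/s.  Crank-pin speed |V_A| = rω = 0.47574 m/s, perpendicular to OA.
Rod angle: sinφ = −(r/L) sinθ ⇒ φ = -8.925°; ω_rod = −rω cosθ/√(L²−r²sin²θ) = +1.6021 rad/s.
V_P = V_A + ω_rod × AP, with AP = 0.1074 m along the rod.
Components: V_Px = −rω sinθ − a·ω_rod·sinφ = -0.25092 m/s;  V_Py = rω cosθ + a·ω_rod·cosφ = -0.21636 m/s.
|V_P| = √(V_Px² + V_Py²) = 0.33132 m/s.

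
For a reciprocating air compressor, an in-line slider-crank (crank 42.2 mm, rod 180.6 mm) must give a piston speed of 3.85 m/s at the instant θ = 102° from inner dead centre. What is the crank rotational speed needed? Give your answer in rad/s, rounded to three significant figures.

98.2

For an in-line slider-crank, |v_piston| = rω|sinθ|·[1 + r cosθ/√(L² − r² sin²θ)].
With r = 0.0422 m, L = 0.1806 m, θ = 102°: the bracketed kinematic factor |dx/dθ| = 0.039218 m.
ω = v/|dx/dθ| = 3.85/0.039218 = 98.169 rad/s.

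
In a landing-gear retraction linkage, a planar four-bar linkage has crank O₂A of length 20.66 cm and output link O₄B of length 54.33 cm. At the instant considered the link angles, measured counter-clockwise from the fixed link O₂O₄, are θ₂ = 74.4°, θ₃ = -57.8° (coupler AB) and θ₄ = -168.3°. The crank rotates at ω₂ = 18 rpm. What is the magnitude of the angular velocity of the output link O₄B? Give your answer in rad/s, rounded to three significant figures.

0.567

ω₂ = 1.885 rad/s (from 18 rpm).
Differentiating the loop-closure r₂e^{iθ₂}+r₃e^{iθ₃}=r₁+r₄e^{iθ₄} gives r₂ω₂e^{iθ₂}+r₃ω₃e^{iθ₃}=r₄ω₄e^{iθ₄}.
Eliminating the other unknown: ω₄ = r₂ω₂ sin(θ₂−θ₃) / [r₄ sin(θ₄−θ₃)].
Numerator sine = +0.74080; denominator sine = -0.93667.
Result = 0.2066·1.885·(+0.74080) / (0.5433·(-0.93667)) = -0.5669 rad/s; magnitude 0.5669 rad/s.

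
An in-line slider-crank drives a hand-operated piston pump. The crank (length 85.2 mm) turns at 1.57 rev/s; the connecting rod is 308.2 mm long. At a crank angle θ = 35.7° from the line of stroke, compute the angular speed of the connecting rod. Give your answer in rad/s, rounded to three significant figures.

ω = 9.865 rad/s (converted from 1.57 rev/s).
The rod makes angle φ with the slider axis where L sinφ = r sinθ; differentiating, L cosφ·φ̇ = r ω cosθ.
L cosφ = √(L² − r² sin²θ) = 0.30416 m.
|ω_rod| = r ω |cosθ| / √(L² − r² sin²θ) = 0.0852·9.865·0.81208/0.30416 = 2.2439 rad/s.

2.24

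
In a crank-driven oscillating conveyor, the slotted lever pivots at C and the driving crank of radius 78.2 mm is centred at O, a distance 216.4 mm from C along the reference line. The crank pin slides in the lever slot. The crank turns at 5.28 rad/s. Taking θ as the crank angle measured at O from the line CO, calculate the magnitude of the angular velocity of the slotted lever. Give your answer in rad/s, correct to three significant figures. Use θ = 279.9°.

0.811

ω = 5.28 rad/s
Crank pin A relative to C: A = (d + r cosθ, r sinθ); lever angle φ = atan2(r sinθ, d + r cosθ).
Differentiating tanφ: φ̇ = rω(d cosθ + r)/(d² + r² + 2dr cosθ).
d² + r² + 2dr cosθ = |CA|² = 0.0587631 m²;  d cosθ + r = +0.11541 m.
|ω_lever| = |0.0782·5.28·+0.11541| / 0.0587631 = 0.81089 rad/s.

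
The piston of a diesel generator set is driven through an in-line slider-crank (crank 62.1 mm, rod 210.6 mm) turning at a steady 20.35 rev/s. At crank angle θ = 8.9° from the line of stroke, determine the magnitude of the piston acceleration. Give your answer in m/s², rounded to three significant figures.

1290

ω = 2π·20.4 = 127.9 rad/s
x(θ) = r cosθ + √(L² − r² sin²θ); with ω constant, a = ω²·d²x/dθ².
d²x/dθ² = −r cosθ − r²(cos2θ)/√u − r⁴ sin²2θ/(4u^{3/2}),  u = L² − r² sin²θ = 0.0442601 m².
Substituting r = 0.0621 m, L = 0.2106 m, θ = 8.9°: d²x/dθ² = -0.078843 m.
a = ω²·d²x/dθ² = (127.9)²·(-0.078843) = -1289 m/s²;  |a| = 1289 m/s².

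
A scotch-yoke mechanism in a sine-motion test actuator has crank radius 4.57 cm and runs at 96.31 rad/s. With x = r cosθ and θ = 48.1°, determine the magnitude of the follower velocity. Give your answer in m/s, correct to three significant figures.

ω = 96.31 rad/s
x = r cosθ ⇒ ẋ = −rω sinθ.
|v| = rω|sinθ| = 0.0457·96.31·|sin 48.1°| = 3.276 m/s.

3.28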